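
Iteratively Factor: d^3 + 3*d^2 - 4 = (d - 1)*(d^2 + 4*d + 4) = (d - 1)*(d + 2)*(d + 2)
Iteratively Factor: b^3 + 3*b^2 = (b)*(b^2 + 3*b) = b*(b + 3)*(b)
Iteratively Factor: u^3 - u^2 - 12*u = (u)*(u^2 - u - 12) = u*(u - 4)*(u + 3)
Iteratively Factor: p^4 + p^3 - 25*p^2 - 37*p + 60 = (p - 1)*(p^3 + 2*p^2 - 23*p - 60) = (p - 1)*(p + 3)*(p^2 - p - 20) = (p - 5)*(p - 1)*(p + 3)*(p + 4)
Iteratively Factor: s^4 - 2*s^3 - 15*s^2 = (s)*(s^3 - 2*s^2 - 15*s) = s^2*(s^2 - 2*s - 15) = s^2*(s - 5)*(s + 3)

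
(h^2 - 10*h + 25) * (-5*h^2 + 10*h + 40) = -5*h^4 + 60*h^3 - 185*h^2 - 150*h + 1000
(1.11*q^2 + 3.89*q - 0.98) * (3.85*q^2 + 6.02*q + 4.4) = 4.2735*q^4 + 21.6587*q^3 + 24.5288*q^2 + 11.2164*q - 4.312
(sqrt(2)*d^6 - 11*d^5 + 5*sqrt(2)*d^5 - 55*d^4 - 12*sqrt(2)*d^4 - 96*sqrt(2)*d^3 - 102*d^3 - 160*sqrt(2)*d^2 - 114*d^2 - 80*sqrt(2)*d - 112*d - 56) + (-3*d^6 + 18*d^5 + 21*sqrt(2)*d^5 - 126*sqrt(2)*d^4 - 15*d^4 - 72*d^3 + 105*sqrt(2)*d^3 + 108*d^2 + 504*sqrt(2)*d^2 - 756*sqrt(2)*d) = -3*d^6 + sqrt(2)*d^6 + 7*d^5 + 26*sqrt(2)*d^5 - 138*sqrt(2)*d^4 - 70*d^4 - 174*d^3 + 9*sqrt(2)*d^3 - 6*d^2 + 344*sqrt(2)*d^2 - 836*sqrt(2)*d - 112*d - 56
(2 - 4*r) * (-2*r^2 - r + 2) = 8*r^3 - 10*r + 4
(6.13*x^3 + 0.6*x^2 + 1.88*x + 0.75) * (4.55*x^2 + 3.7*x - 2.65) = 27.8915*x^5 + 25.411*x^4 - 5.4705*x^3 + 8.7785*x^2 - 2.207*x - 1.9875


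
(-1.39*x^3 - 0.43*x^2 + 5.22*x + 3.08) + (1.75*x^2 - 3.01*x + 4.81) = -1.39*x^3 + 1.32*x^2 + 2.21*x + 7.89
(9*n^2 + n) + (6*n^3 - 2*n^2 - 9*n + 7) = 6*n^3 + 7*n^2 - 8*n + 7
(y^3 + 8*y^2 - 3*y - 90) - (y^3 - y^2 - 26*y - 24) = 9*y^2 + 23*y - 66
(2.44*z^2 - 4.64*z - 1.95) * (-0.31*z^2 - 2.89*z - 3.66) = -0.7564*z^4 - 5.6132*z^3 + 5.0837*z^2 + 22.6179*z + 7.137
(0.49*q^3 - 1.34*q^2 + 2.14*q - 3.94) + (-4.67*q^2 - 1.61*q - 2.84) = 0.49*q^3 - 6.01*q^2 + 0.53*q - 6.78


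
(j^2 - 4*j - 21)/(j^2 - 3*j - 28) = (j + 3)/(j + 4)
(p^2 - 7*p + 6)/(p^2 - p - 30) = (p - 1)/(p + 5)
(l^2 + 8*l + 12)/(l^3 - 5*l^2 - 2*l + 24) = (l + 6)/(l^2 - 7*l + 12)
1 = 1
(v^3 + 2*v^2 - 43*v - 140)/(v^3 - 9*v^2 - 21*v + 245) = (v + 4)/(v - 7)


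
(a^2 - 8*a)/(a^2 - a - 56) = a/(a + 7)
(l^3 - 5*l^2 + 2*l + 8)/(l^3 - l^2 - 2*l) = (l - 4)/l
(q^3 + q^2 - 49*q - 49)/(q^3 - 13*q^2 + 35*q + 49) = (q + 7)/(q - 7)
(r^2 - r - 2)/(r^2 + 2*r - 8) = (r + 1)/(r + 4)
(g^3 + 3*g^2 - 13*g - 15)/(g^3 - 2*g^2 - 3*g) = (g + 5)/g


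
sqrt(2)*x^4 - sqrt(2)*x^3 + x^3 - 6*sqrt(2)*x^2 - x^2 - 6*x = x*(x - 3)*(x + 2)*(sqrt(2)*x + 1)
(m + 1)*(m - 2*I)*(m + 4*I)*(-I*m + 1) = -I*m^4 + 3*m^3 - I*m^3 + 3*m^2 - 6*I*m^2 + 8*m - 6*I*m + 8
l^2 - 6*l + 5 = (l - 5)*(l - 1)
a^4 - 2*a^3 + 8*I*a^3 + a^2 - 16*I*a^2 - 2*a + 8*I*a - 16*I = (a - 2)*(a - I)*(a + I)*(a + 8*I)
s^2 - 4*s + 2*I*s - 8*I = (s - 4)*(s + 2*I)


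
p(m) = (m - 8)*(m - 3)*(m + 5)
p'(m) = (m - 8)*(m - 3) + (m - 8)*(m + 5) + (m - 3)*(m + 5)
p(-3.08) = 129.34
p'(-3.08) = 34.42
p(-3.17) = 126.12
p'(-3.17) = 37.19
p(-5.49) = -56.12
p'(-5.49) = 125.30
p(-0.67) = 137.78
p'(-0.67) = -21.61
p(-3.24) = 123.44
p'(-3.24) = 39.37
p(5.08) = -61.22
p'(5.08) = -14.54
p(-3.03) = 131.03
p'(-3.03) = 32.90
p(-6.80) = -261.07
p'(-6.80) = 189.32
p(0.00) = 120.00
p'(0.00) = -31.00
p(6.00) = -66.00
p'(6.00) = 5.00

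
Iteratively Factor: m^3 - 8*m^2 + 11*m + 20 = (m + 1)*(m^2 - 9*m + 20) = (m - 5)*(m + 1)*(m - 4)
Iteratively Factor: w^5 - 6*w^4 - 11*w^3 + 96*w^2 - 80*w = (w)*(w^4 - 6*w^3 - 11*w^2 + 96*w - 80) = w*(w - 4)*(w^3 - 2*w^2 - 19*w + 20) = w*(w - 4)*(w - 1)*(w^2 - w - 20) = w*(w - 4)*(w - 1)*(w + 4)*(w - 5)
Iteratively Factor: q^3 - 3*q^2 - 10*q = (q - 5)*(q^2 + 2*q) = (q - 5)*(q + 2)*(q)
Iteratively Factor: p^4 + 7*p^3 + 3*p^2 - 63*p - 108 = (p + 3)*(p^3 + 4*p^2 - 9*p - 36) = (p + 3)*(p + 4)*(p^2 - 9) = (p + 3)^2*(p + 4)*(p - 3)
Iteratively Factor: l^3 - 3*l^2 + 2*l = (l - 2)*(l^2 - l) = l*(l - 2)*(l - 1)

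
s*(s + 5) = s^2 + 5*s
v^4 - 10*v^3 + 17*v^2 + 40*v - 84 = (v - 7)*(v - 3)*(v - 2)*(v + 2)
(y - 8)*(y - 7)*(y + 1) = y^3 - 14*y^2 + 41*y + 56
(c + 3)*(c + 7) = c^2 + 10*c + 21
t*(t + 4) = t^2 + 4*t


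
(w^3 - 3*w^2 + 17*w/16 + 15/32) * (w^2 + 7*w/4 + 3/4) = w^5 - 5*w^4/4 - 55*w^3/16 + 5*w^2/64 + 207*w/128 + 45/128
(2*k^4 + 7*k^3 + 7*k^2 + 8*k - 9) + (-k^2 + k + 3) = 2*k^4 + 7*k^3 + 6*k^2 + 9*k - 6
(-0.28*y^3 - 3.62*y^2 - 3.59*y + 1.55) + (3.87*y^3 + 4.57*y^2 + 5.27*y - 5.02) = 3.59*y^3 + 0.95*y^2 + 1.68*y - 3.47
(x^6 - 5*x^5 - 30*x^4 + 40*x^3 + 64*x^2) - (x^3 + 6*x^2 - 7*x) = x^6 - 5*x^5 - 30*x^4 + 39*x^3 + 58*x^2 + 7*x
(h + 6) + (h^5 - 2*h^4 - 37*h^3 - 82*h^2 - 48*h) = h^5 - 2*h^4 - 37*h^3 - 82*h^2 - 47*h + 6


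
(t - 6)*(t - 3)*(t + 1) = t^3 - 8*t^2 + 9*t + 18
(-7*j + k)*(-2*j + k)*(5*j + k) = 70*j^3 - 31*j^2*k - 4*j*k^2 + k^3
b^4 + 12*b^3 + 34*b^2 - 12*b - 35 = (b - 1)*(b + 1)*(b + 5)*(b + 7)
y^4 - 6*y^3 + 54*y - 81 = (y - 3)^3*(y + 3)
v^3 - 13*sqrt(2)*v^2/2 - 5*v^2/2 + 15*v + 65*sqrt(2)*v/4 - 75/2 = (v - 5/2)*(v - 5*sqrt(2))*(v - 3*sqrt(2)/2)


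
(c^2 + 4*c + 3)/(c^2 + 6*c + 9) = (c + 1)/(c + 3)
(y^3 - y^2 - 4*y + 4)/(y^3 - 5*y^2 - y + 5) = (y^2 - 4)/(y^2 - 4*y - 5)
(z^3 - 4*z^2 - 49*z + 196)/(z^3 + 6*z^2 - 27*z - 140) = (z^2 - 11*z + 28)/(z^2 - z - 20)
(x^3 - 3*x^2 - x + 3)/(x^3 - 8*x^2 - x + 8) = (x - 3)/(x - 8)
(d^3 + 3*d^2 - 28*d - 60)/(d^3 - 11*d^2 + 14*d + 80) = (d + 6)/(d - 8)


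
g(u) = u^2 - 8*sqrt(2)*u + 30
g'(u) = 2*u - 8*sqrt(2)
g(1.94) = 11.82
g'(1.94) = -7.43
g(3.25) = 3.79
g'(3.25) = -4.81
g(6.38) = -1.48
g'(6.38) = 1.45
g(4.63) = -0.95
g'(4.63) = -2.05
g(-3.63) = 84.25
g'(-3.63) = -18.57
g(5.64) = -2.00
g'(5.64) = -0.03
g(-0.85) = 40.34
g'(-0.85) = -13.01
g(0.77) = 21.88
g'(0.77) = -9.77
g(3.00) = 5.06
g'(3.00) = -5.31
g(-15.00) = 424.71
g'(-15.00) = -41.31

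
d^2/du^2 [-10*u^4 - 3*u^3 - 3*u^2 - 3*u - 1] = -120*u^2 - 18*u - 6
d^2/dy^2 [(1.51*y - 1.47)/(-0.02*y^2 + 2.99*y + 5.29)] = ((0.04*y - 2.99)*(0.08*y - 5.98)*(1.51*y - 1.47) + (0.1812*y - 9.0886)*(-0.02*y^2 + 2.99*y + 5.29))/(-0.02*y^2 + 2.99*y + 5.29)^3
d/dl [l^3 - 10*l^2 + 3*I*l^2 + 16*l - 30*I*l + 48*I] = 3*l^2 + l*(-20 + 6*I) + 16 - 30*I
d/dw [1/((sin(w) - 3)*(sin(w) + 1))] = 2*(1 - sin(w))*cos(w)/((sin(w) - 3)^2*(sin(w) + 1)^2)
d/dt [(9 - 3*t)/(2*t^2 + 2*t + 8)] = 3*(-t^2 - t + (t - 3)*(2*t + 1) - 4)/(2*(t^2 + t + 4)^2)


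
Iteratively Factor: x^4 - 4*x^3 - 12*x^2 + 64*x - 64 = (x - 2)*(x^3 - 2*x^2 - 16*x + 32) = (x - 4)*(x - 2)*(x^2 + 2*x - 8) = (x - 4)*(x - 2)*(x + 4)*(x - 2)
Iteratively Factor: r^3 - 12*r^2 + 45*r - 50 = (r - 5)*(r^2 - 7*r + 10) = (r - 5)*(r - 2)*(r - 5)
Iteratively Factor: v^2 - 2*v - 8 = (v - 4)*(v + 2)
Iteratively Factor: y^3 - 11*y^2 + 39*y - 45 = (y - 5)*(y^2 - 6*y + 9) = (y - 5)*(y - 3)*(y - 3)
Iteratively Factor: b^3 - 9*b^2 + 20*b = (b)*(b^2 - 9*b + 20) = b*(b - 4)*(b - 5)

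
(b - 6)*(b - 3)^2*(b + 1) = b^4 - 11*b^3 + 33*b^2 - 9*b - 54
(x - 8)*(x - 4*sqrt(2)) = x^2 - 8*x - 4*sqrt(2)*x + 32*sqrt(2)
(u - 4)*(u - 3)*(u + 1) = u^3 - 6*u^2 + 5*u + 12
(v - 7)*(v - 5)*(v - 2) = v^3 - 14*v^2 + 59*v - 70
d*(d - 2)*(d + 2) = d^3 - 4*d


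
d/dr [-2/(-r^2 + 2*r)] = 4*(1 - r)/(r^2*(r - 2)^2)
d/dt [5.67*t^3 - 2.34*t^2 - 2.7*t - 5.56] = 17.01*t^2 - 4.68*t - 2.7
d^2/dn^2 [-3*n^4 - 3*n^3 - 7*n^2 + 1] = -36*n^2 - 18*n - 14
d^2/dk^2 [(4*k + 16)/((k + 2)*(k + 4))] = 8/(k + 2)^3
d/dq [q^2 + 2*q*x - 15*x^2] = 2*q + 2*x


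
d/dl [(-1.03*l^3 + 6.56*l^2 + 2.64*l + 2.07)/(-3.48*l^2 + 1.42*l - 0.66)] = (3.5844*l^4 - 2.9252*l^3 + 20.5418*l^2 + 5.748*l - 4.6818)/(12.1104*l^4 - 9.8832*l^3 + 6.61*l^2 - 1.8744*l + 0.4356)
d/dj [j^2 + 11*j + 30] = 2*j + 11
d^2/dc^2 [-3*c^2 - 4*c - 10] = -6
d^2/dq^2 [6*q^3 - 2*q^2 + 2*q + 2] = 36*q - 4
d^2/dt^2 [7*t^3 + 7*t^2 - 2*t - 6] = 42*t + 14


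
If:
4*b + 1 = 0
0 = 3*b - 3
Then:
No Solution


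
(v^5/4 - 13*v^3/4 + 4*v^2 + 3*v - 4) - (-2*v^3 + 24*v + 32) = v^5/4 - 5*v^3/4 + 4*v^2 - 21*v - 36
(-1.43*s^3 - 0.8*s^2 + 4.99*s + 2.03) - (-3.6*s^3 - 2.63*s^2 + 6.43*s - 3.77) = 2.17*s^3 + 1.83*s^2 - 1.44*s + 5.8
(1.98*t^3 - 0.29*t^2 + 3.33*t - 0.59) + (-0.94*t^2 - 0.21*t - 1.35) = 1.98*t^3 - 1.23*t^2 + 3.12*t - 1.94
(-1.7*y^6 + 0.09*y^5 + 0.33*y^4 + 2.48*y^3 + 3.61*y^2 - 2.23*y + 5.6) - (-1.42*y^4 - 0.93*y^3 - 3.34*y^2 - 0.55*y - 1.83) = -1.7*y^6 + 0.09*y^5 + 1.75*y^4 + 3.41*y^3 + 6.95*y^2 - 1.68*y + 7.43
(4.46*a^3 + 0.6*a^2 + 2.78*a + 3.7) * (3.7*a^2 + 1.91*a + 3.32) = 16.502*a^5 + 10.7386*a^4 + 26.2392*a^3 + 20.9918*a^2 + 16.2966*a + 12.284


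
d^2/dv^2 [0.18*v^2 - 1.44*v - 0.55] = 0.360000000000000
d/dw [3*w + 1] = 3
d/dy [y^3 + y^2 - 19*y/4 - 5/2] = 3*y^2 + 2*y - 19/4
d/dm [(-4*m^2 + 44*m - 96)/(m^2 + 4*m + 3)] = 12*(-5*m^2 + 14*m + 43)/(m^4 + 8*m^3 + 22*m^2 + 24*m + 9)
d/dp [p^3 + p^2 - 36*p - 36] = 3*p^2 + 2*p - 36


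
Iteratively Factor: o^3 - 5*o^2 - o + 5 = (o - 5)*(o^2 - 1) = (o - 5)*(o - 1)*(o + 1)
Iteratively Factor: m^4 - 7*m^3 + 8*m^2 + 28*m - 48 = (m - 3)*(m^3 - 4*m^2 - 4*m + 16) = (m - 3)*(m - 2)*(m^2 - 2*m - 8) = (m - 3)*(m - 2)*(m + 2)*(m - 4)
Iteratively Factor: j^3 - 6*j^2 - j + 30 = (j - 3)*(j^2 - 3*j - 10) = (j - 3)*(j + 2)*(j - 5)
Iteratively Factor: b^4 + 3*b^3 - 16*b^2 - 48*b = (b)*(b^3 + 3*b^2 - 16*b - 48) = b*(b - 4)*(b^2 + 7*b + 12) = b*(b - 4)*(b + 3)*(b + 4)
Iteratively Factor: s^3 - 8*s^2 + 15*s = (s - 3)*(s^2 - 5*s) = s*(s - 3)*(s - 5)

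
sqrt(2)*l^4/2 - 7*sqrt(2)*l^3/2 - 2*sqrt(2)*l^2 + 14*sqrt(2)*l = l*(l - 7)*(l - 2)*(sqrt(2)*l/2 + sqrt(2))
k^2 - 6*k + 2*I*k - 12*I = (k - 6)*(k + 2*I)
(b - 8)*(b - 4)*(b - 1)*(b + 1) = b^4 - 12*b^3 + 31*b^2 + 12*b - 32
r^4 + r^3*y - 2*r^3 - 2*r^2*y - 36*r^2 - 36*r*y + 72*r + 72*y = (r - 6)*(r - 2)*(r + 6)*(r + y)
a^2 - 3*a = a*(a - 3)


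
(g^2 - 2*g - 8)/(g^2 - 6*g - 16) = (g - 4)/(g - 8)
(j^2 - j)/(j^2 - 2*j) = (j - 1)/(j - 2)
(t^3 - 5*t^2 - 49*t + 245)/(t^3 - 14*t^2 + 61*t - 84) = (t^2 + 2*t - 35)/(t^2 - 7*t + 12)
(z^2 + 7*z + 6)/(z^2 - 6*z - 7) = (z + 6)/(z - 7)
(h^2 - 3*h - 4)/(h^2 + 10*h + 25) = (h^2 - 3*h - 4)/(h^2 + 10*h + 25)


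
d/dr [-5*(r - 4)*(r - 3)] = 35 - 10*r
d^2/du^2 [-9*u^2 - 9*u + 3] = -18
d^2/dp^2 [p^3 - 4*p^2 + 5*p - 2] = 6*p - 8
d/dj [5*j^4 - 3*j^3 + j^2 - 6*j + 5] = 20*j^3 - 9*j^2 + 2*j - 6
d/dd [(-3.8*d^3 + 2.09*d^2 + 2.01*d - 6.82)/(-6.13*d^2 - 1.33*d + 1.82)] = (23.294*d^4 + 10.108*d^3 - 11.2064*d^2 - 76.0056*d - 5.4124)/(37.5769*d^4 + 16.3058*d^3 - 20.5443*d^2 - 4.8412*d + 3.3124)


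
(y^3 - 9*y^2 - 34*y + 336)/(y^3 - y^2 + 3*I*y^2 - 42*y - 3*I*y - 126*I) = (y - 8)/(y + 3*I)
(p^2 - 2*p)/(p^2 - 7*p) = (p - 2)/(p - 7)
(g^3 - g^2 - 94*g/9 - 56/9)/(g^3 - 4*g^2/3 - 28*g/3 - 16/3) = (g + 7/3)/(g + 2)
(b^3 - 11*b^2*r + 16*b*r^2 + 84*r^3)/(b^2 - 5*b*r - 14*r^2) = b - 6*r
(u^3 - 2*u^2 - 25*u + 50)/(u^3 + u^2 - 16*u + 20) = (u - 5)/(u - 2)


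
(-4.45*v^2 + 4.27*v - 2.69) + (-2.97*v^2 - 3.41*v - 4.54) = -7.42*v^2 + 0.859999999999999*v - 7.23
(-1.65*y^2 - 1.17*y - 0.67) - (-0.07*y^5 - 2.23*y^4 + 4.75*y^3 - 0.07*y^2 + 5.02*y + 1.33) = 0.07*y^5 + 2.23*y^4 - 4.75*y^3 - 1.58*y^2 - 6.19*y - 2.0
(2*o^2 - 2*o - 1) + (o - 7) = 2*o^2 - o - 8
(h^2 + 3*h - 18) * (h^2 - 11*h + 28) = h^4 - 8*h^3 - 23*h^2 + 282*h - 504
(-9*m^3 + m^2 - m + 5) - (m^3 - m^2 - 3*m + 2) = -10*m^3 + 2*m^2 + 2*m + 3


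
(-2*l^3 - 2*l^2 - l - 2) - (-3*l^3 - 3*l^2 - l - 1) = l^3 + l^2 - 1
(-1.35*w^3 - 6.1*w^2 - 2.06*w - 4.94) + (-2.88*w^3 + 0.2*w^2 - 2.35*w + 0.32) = -4.23*w^3 - 5.9*w^2 - 4.41*w - 4.62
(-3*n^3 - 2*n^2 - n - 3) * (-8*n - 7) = 24*n^4 + 37*n^3 + 22*n^2 + 31*n + 21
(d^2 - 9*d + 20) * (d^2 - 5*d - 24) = d^4 - 14*d^3 + 41*d^2 + 116*d - 480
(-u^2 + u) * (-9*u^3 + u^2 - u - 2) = 9*u^5 - 10*u^4 + 2*u^3 + u^2 - 2*u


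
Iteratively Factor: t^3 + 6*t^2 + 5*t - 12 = (t + 3)*(t^2 + 3*t - 4) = (t + 3)*(t + 4)*(t - 1)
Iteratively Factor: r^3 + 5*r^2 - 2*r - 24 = (r + 4)*(r^2 + r - 6) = (r - 2)*(r + 4)*(r + 3)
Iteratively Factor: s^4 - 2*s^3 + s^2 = (s)*(s^3 - 2*s^2 + s) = s*(s - 1)*(s^2 - s) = s^2*(s - 1)*(s - 1)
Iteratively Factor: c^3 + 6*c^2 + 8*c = (c + 4)*(c^2 + 2*c) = c*(c + 4)*(c + 2)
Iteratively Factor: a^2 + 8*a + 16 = (a + 4)*(a + 4)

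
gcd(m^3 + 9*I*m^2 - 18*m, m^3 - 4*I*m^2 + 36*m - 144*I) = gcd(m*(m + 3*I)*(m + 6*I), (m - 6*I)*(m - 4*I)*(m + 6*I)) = m + 6*I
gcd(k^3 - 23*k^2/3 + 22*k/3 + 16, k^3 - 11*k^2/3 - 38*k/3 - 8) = k^2 - 5*k - 6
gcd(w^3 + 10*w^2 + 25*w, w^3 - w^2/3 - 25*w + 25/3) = w + 5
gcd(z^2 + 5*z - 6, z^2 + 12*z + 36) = z + 6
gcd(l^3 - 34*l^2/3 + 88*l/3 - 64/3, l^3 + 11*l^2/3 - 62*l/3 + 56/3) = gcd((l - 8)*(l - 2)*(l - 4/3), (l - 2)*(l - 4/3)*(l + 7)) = l^2 - 10*l/3 + 8/3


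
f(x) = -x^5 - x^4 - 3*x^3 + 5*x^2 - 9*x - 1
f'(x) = -5*x^4 - 4*x^3 - 9*x^2 + 10*x - 9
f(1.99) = -69.64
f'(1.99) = -134.68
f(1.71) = -39.94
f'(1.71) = -80.97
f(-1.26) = 24.93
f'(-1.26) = -40.49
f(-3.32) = 475.64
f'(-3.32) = -602.49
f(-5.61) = 5302.70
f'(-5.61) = -4594.58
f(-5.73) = 5878.07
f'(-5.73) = -4999.26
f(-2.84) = 253.31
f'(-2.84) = -343.63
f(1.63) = -33.94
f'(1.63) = -69.23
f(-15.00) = 720134.00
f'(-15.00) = -241809.00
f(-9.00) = 55160.00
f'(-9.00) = -30717.00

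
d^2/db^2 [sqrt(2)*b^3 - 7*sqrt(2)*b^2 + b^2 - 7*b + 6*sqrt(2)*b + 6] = 6*sqrt(2)*b - 14*sqrt(2) + 2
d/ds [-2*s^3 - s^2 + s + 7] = -6*s^2 - 2*s + 1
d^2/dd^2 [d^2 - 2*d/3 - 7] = 2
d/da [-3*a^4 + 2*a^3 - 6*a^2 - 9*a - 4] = -12*a^3 + 6*a^2 - 12*a - 9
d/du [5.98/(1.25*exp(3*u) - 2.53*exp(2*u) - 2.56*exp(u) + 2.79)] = (-22.425*exp(2*u) + 30.2588*exp(u) + 15.3088)*exp(u)/(1.25*exp(3*u) - 2.53*exp(2*u) - 2.56*exp(u) + 2.79)^2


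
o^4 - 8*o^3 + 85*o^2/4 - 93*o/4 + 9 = (o - 4)*(o - 3/2)^2*(o - 1)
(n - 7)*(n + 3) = n^2 - 4*n - 21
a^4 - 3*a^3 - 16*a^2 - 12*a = a*(a - 6)*(a + 1)*(a + 2)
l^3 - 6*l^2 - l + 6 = (l - 6)*(l - 1)*(l + 1)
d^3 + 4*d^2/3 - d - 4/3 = (d - 1)*(d + 1)*(d + 4/3)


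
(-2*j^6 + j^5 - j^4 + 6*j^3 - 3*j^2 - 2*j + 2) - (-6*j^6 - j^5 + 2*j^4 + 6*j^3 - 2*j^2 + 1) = 4*j^6 + 2*j^5 - 3*j^4 - j^2 - 2*j + 1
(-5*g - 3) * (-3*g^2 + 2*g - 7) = 15*g^3 - g^2 + 29*g + 21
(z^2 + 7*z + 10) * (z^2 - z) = z^4 + 6*z^3 + 3*z^2 - 10*z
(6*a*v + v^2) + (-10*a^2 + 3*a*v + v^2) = -10*a^2 + 9*a*v + 2*v^2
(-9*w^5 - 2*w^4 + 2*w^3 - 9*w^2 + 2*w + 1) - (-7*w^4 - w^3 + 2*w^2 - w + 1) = -9*w^5 + 5*w^4 + 3*w^3 - 11*w^2 + 3*w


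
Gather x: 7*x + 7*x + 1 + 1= 14*x + 2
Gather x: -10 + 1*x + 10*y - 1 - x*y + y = x*(1 - y) + 11*y - 11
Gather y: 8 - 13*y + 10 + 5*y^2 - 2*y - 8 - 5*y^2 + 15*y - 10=0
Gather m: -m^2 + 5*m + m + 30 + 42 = -m^2 + 6*m + 72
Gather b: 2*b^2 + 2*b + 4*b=2*b^2 + 6*b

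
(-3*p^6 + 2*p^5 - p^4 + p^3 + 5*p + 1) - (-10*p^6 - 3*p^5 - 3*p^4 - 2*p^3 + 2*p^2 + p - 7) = 7*p^6 + 5*p^5 + 2*p^4 + 3*p^3 - 2*p^2 + 4*p + 8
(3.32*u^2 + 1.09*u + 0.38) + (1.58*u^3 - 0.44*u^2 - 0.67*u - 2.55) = 1.58*u^3 + 2.88*u^2 + 0.42*u - 2.17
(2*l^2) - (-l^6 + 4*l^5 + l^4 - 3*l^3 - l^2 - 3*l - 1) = l^6 - 4*l^5 - l^4 + 3*l^3 + 3*l^2 + 3*l + 1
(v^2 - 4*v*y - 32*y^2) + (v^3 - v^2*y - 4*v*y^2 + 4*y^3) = v^3 - v^2*y + v^2 - 4*v*y^2 - 4*v*y + 4*y^3 - 32*y^2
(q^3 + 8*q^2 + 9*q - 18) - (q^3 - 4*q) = 8*q^2 + 13*q - 18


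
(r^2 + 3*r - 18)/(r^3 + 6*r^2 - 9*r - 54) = 1/(r + 3)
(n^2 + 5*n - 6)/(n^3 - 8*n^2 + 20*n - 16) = (n^2 + 5*n - 6)/(n^3 - 8*n^2 + 20*n - 16)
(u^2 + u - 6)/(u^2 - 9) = (u - 2)/(u - 3)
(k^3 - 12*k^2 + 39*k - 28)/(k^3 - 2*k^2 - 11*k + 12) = (k - 7)/(k + 3)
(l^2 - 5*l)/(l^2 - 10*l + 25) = l/(l - 5)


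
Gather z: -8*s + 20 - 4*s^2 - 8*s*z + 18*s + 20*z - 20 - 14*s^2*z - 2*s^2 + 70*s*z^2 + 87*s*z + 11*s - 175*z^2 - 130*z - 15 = -6*s^2 + 21*s + z^2*(70*s - 175) + z*(-14*s^2 + 79*s - 110) - 15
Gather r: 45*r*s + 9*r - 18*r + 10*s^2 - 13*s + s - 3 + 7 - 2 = r*(45*s - 9) + 10*s^2 - 12*s + 2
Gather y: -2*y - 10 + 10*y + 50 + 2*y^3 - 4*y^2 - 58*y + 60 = 2*y^3 - 4*y^2 - 50*y + 100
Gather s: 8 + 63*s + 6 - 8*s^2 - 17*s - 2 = -8*s^2 + 46*s + 12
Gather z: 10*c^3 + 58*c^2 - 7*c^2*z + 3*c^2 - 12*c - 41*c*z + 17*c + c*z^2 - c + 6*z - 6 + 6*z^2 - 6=10*c^3 + 61*c^2 + 4*c + z^2*(c + 6) + z*(-7*c^2 - 41*c + 6) - 12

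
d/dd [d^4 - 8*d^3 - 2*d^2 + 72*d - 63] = 4*d^3 - 24*d^2 - 4*d + 72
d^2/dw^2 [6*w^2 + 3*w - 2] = 12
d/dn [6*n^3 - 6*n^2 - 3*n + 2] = 18*n^2 - 12*n - 3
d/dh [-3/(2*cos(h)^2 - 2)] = -3*cos(h)/sin(h)^3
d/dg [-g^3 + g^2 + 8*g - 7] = -3*g^2 + 2*g + 8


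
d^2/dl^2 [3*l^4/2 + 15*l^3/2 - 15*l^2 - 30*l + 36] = 18*l^2 + 45*l - 30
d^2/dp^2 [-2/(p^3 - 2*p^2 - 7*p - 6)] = 4*((3*p - 2)*(-p^3 + 2*p^2 + 7*p + 6) + (-3*p^2 + 4*p + 7)^2)/(-p^3 + 2*p^2 + 7*p + 6)^3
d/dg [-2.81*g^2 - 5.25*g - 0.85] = -5.62*g - 5.25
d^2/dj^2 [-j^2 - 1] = -2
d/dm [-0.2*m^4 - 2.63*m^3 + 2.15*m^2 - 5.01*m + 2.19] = -0.8*m^3 - 7.89*m^2 + 4.3*m - 5.01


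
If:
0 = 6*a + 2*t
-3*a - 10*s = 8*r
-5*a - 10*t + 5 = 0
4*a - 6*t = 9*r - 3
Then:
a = -1/5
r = -7/45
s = 83/450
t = 3/5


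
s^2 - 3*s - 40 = (s - 8)*(s + 5)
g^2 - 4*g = g*(g - 4)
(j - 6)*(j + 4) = j^2 - 2*j - 24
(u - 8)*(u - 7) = u^2 - 15*u + 56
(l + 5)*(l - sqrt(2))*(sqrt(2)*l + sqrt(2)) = sqrt(2)*l^3 - 2*l^2 + 6*sqrt(2)*l^2 - 12*l + 5*sqrt(2)*l - 10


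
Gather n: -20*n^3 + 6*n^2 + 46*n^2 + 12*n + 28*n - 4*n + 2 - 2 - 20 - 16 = -20*n^3 + 52*n^2 + 36*n - 36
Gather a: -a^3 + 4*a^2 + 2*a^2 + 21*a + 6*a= -a^3 + 6*a^2 + 27*a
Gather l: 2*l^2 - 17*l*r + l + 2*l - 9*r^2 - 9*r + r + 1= 2*l^2 + l*(3 - 17*r) - 9*r^2 - 8*r + 1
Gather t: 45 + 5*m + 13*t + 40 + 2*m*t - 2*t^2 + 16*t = 5*m - 2*t^2 + t*(2*m + 29) + 85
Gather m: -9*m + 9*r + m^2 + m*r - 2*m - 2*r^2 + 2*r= m^2 + m*(r - 11) - 2*r^2 + 11*r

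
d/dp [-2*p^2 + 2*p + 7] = 2 - 4*p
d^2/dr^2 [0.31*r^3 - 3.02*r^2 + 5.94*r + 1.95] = 1.86*r - 6.04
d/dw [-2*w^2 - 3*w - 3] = -4*w - 3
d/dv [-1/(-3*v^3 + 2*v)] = (2 - 9*v^2)/(v^2*(3*v^2 - 2)^2)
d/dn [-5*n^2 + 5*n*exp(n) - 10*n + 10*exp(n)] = 5*n*exp(n) - 10*n + 15*exp(n) - 10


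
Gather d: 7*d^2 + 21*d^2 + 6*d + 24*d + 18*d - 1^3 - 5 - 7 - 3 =28*d^2 + 48*d - 16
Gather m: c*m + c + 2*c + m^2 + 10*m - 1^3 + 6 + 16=3*c + m^2 + m*(c + 10) + 21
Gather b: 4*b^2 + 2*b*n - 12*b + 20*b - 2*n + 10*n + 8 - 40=4*b^2 + b*(2*n + 8) + 8*n - 32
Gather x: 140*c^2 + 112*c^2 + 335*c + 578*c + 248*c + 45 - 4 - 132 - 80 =252*c^2 + 1161*c - 171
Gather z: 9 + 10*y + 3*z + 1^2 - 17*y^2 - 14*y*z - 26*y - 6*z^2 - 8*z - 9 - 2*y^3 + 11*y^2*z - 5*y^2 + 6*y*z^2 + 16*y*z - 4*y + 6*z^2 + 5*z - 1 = -2*y^3 - 22*y^2 + 6*y*z^2 - 20*y + z*(11*y^2 + 2*y)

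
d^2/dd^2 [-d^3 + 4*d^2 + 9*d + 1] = 8 - 6*d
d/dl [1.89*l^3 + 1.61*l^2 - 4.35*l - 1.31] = 5.67*l^2 + 3.22*l - 4.35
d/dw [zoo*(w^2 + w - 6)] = zoo*(w + 1)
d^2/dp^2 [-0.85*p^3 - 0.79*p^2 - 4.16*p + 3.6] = -5.1*p - 1.58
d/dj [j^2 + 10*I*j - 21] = 2*j + 10*I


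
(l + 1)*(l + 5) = l^2 + 6*l + 5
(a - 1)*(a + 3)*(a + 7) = a^3 + 9*a^2 + 11*a - 21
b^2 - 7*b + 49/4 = (b - 7/2)^2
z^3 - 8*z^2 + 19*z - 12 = (z - 4)*(z - 3)*(z - 1)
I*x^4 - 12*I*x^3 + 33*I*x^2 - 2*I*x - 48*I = (x - 8)*(x - 3)*(x - 2)*(I*x + I)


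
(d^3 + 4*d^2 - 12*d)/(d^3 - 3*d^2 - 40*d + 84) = d/(d - 7)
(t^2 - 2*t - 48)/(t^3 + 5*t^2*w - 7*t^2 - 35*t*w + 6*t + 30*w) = (t^2 - 2*t - 48)/(t^3 + 5*t^2*w - 7*t^2 - 35*t*w + 6*t + 30*w)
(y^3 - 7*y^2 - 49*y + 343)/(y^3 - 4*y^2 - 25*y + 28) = (y^2 - 49)/(y^2 + 3*y - 4)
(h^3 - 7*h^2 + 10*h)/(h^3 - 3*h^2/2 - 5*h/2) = 2*(-h^2 + 7*h - 10)/(-2*h^2 + 3*h + 5)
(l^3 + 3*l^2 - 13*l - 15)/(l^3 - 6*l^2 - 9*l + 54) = (l^2 + 6*l + 5)/(l^2 - 3*l - 18)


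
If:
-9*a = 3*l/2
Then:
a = -l/6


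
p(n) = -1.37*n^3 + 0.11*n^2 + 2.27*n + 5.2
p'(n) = -4.11*n^2 + 0.22*n + 2.27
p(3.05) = -25.72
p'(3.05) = -35.29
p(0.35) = 5.95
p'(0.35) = 1.84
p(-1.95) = 11.35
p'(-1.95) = -13.79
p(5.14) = -166.27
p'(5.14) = -105.18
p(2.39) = -7.45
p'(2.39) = -20.68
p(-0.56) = 4.20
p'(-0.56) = 0.86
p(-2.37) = 18.68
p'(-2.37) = -21.34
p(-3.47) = 55.89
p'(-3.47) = -47.98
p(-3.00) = 36.37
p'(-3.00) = -35.38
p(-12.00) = 2361.16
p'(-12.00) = -592.21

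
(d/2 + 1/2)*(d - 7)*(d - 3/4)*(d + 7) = d^4/2 + d^3/8 - 199*d^2/8 - 49*d/8 + 147/8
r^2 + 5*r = r*(r + 5)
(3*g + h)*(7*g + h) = 21*g^2 + 10*g*h + h^2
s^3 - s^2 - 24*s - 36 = (s - 6)*(s + 2)*(s + 3)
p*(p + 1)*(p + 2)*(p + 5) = p^4 + 8*p^3 + 17*p^2 + 10*p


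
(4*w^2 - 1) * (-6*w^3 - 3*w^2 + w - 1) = -24*w^5 - 12*w^4 + 10*w^3 - w^2 - w + 1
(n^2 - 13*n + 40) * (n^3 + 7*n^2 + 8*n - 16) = n^5 - 6*n^4 - 43*n^3 + 160*n^2 + 528*n - 640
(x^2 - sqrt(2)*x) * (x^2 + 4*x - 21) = x^4 - sqrt(2)*x^3 + 4*x^3 - 21*x^2 - 4*sqrt(2)*x^2 + 21*sqrt(2)*x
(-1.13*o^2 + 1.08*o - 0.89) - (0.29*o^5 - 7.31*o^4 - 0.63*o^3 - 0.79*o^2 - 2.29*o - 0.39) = -0.29*o^5 + 7.31*o^4 + 0.63*o^3 - 0.34*o^2 + 3.37*o - 0.5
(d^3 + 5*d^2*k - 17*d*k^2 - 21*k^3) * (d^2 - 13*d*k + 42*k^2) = d^5 - 8*d^4*k - 40*d^3*k^2 + 410*d^2*k^3 - 441*d*k^4 - 882*k^5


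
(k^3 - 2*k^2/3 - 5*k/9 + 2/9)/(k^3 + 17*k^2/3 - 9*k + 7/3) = (k + 2/3)/(k + 7)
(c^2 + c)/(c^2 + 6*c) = (c + 1)/(c + 6)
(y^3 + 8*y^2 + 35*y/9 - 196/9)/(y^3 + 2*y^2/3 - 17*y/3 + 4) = (3*y^2 + 28*y + 49)/(3*(y^2 + 2*y - 3))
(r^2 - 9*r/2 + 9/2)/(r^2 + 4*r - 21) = (r - 3/2)/(r + 7)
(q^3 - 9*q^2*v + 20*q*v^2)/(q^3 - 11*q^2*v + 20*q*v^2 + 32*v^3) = q*(q - 5*v)/(q^2 - 7*q*v - 8*v^2)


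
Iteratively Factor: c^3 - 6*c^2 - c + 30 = (c - 3)*(c^2 - 3*c - 10) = (c - 3)*(c + 2)*(c - 5)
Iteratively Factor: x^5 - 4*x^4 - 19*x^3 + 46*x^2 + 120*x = (x - 5)*(x^4 + x^3 - 14*x^2 - 24*x) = (x - 5)*(x + 2)*(x^3 - x^2 - 12*x) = (x - 5)*(x - 4)*(x + 2)*(x^2 + 3*x) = x*(x - 5)*(x - 4)*(x + 2)*(x + 3)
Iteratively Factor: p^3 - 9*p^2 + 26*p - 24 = (p - 3)*(p^2 - 6*p + 8) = (p - 3)*(p - 2)*(p - 4)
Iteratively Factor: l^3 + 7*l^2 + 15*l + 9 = (l + 3)*(l^2 + 4*l + 3) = (l + 1)*(l + 3)*(l + 3)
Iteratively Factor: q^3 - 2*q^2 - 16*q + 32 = (q + 4)*(q^2 - 6*q + 8) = (q - 4)*(q + 4)*(q - 2)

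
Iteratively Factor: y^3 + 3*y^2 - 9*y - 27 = (y - 3)*(y^2 + 6*y + 9) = (y - 3)*(y + 3)*(y + 3)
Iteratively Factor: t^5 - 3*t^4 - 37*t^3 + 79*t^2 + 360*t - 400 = (t + 4)*(t^4 - 7*t^3 - 9*t^2 + 115*t - 100) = (t - 1)*(t + 4)*(t^3 - 6*t^2 - 15*t + 100) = (t - 1)*(t + 4)^2*(t^2 - 10*t + 25) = (t - 5)*(t - 1)*(t + 4)^2*(t - 5)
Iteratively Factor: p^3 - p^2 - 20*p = (p - 5)*(p^2 + 4*p) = p*(p - 5)*(p + 4)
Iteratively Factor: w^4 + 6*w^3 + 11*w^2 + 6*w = (w + 2)*(w^3 + 4*w^2 + 3*w) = (w + 2)*(w + 3)*(w^2 + w) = w*(w + 2)*(w + 3)*(w + 1)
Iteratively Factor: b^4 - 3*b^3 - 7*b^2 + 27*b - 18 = (b - 1)*(b^3 - 2*b^2 - 9*b + 18) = (b - 3)*(b - 1)*(b^2 + b - 6) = (b - 3)*(b - 1)*(b + 3)*(b - 2)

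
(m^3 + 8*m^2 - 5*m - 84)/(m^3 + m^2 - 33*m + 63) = (m + 4)/(m - 3)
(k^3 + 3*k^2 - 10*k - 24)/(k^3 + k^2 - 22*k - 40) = (k - 3)/(k - 5)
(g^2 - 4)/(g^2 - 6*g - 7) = (4 - g^2)/(-g^2 + 6*g + 7)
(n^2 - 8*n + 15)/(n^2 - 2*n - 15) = (n - 3)/(n + 3)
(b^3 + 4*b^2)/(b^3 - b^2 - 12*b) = b*(b + 4)/(b^2 - b - 12)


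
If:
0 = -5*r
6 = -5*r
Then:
No Solution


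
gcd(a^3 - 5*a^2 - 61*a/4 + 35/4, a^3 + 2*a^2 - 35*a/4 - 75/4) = a + 5/2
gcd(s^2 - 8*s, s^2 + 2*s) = s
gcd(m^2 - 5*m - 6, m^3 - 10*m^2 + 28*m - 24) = m - 6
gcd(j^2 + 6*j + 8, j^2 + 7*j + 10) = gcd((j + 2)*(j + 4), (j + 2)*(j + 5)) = j + 2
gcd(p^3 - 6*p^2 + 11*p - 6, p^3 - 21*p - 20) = 1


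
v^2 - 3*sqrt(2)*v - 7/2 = (v - 7*sqrt(2)/2)*(v + sqrt(2)/2)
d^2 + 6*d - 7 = (d - 1)*(d + 7)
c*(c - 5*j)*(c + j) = c^3 - 4*c^2*j - 5*c*j^2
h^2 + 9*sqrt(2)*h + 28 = (h + 2*sqrt(2))*(h + 7*sqrt(2))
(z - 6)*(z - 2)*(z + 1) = z^3 - 7*z^2 + 4*z + 12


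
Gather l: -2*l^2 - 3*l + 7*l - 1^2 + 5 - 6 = -2*l^2 + 4*l - 2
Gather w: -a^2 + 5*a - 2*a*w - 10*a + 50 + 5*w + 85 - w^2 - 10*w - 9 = -a^2 - 5*a - w^2 + w*(-2*a - 5) + 126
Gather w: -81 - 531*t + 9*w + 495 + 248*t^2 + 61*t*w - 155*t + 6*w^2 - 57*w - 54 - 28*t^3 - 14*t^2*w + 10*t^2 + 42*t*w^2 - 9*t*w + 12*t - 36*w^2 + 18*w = -28*t^3 + 258*t^2 - 674*t + w^2*(42*t - 30) + w*(-14*t^2 + 52*t - 30) + 360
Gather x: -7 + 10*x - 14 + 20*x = 30*x - 21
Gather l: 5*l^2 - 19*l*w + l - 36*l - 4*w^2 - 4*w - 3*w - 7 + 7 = 5*l^2 + l*(-19*w - 35) - 4*w^2 - 7*w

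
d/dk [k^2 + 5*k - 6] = 2*k + 5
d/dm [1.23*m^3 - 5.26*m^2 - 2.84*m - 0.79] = 3.69*m^2 - 10.52*m - 2.84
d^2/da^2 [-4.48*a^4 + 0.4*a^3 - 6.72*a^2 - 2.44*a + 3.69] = -53.76*a^2 + 2.4*a - 13.44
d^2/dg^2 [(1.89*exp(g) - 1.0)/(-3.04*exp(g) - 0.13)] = (-7.105427357601e-15*exp(2*g) + 9.988528*exp(g) - 0.427141)*exp(g)/(28.094464*exp(3*g) + 3.604224*exp(2*g) + 0.154128*exp(g) + 0.002197)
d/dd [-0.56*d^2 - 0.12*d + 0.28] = -1.12*d - 0.12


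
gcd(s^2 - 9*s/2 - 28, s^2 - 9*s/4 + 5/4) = 1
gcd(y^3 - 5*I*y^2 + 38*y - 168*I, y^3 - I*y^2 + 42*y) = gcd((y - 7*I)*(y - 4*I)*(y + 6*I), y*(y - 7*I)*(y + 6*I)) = y^2 - I*y + 42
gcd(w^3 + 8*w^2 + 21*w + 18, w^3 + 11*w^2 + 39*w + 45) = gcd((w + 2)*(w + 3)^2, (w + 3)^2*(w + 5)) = w^2 + 6*w + 9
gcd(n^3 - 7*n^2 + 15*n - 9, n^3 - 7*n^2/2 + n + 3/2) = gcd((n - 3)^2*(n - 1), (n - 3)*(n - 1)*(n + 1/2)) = n^2 - 4*n + 3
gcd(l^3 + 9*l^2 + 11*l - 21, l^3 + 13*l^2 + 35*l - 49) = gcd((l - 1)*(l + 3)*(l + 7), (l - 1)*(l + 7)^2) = l^2 + 6*l - 7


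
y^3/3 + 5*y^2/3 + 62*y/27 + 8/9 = (y/3 + 1)*(y + 2/3)*(y + 4/3)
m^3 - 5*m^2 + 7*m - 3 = (m - 3)*(m - 1)^2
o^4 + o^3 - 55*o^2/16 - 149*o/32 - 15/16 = (o - 2)*(o + 1/4)*(o + 5/4)*(o + 3/2)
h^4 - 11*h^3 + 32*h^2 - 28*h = h*(h - 7)*(h - 2)^2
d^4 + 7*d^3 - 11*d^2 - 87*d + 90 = (d - 3)*(d - 1)*(d + 5)*(d + 6)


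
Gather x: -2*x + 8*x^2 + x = 8*x^2 - x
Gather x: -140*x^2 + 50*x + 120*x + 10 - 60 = -140*x^2 + 170*x - 50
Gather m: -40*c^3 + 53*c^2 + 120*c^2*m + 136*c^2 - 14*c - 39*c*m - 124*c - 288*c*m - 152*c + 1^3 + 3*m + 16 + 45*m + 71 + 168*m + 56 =-40*c^3 + 189*c^2 - 290*c + m*(120*c^2 - 327*c + 216) + 144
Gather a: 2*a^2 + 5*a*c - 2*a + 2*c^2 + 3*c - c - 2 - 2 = 2*a^2 + a*(5*c - 2) + 2*c^2 + 2*c - 4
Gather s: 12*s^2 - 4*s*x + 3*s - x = 12*s^2 + s*(3 - 4*x) - x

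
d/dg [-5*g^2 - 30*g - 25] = -10*g - 30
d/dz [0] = 0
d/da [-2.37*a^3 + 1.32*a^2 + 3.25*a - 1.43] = -7.11*a^2 + 2.64*a + 3.25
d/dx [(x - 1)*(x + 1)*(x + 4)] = 3*x^2 + 8*x - 1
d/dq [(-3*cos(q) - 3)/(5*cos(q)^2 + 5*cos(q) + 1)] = 3*(5*sin(q)^2 - 10*cos(q) - 9)*sin(q)/(5*cos(q)^2 + 5*cos(q) + 1)^2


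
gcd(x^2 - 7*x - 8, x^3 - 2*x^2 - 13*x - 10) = x + 1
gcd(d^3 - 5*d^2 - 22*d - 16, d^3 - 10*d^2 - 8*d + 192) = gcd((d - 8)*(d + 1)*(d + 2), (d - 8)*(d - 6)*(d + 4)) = d - 8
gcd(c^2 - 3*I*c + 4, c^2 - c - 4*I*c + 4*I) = c - 4*I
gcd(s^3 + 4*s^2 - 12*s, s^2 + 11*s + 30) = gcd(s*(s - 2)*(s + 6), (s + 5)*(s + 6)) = s + 6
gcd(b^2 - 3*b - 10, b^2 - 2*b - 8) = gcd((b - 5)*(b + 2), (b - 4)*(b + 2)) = b + 2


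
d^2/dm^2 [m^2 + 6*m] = 2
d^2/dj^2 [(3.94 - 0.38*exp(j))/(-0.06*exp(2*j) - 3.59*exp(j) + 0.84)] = (0.001368*exp(4*j) - 0.138588*exp(3*j) - 2.431116*exp(2*j) - 50.42749*exp(j) - 11.613336)*exp(j)/(0.000216*exp(6*j) + 0.038772*exp(5*j) + 2.310786*exp(4*j) + 45.182663*exp(3*j) - 32.351004*exp(2*j) + 7.599312*exp(j) - 0.592704)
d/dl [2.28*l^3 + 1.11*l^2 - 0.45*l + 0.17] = 6.84*l^2 + 2.22*l - 0.45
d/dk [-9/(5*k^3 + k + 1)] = 9*(15*k^2 + 1)/(5*k^3 + k + 1)^2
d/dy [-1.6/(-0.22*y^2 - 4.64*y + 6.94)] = (-0.704*y - 7.424)/(0.22*y^2 + 4.64*y - 6.94)^2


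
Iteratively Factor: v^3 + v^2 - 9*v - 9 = (v + 3)*(v^2 - 2*v - 3) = (v - 3)*(v + 3)*(v + 1)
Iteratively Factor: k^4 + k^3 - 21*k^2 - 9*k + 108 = (k + 3)*(k^3 - 2*k^2 - 15*k + 36) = (k - 3)*(k + 3)*(k^2 + k - 12) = (k - 3)^2*(k + 3)*(k + 4)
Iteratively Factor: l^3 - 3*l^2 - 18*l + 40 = (l + 4)*(l^2 - 7*l + 10) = (l - 5)*(l + 4)*(l - 2)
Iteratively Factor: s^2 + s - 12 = (s + 4)*(s - 3)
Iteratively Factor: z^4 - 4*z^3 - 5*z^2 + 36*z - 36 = (z - 2)*(z^3 - 2*z^2 - 9*z + 18) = (z - 2)*(z + 3)*(z^2 - 5*z + 6) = (z - 2)^2*(z + 3)*(z - 3)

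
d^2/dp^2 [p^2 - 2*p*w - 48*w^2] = 2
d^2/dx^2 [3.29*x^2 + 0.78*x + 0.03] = 6.58000000000000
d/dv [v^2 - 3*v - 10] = 2*v - 3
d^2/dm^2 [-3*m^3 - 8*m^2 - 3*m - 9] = -18*m - 16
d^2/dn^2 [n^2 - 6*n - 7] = 2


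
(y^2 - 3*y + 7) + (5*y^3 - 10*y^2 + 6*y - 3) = 5*y^3 - 9*y^2 + 3*y + 4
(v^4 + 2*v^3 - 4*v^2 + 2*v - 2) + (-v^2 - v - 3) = v^4 + 2*v^3 - 5*v^2 + v - 5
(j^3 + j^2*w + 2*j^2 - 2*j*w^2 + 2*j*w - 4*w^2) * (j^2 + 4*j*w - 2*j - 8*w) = j^5 + 5*j^4*w + 2*j^3*w^2 - 4*j^3 - 8*j^2*w^3 - 20*j^2*w - 8*j*w^2 + 32*w^3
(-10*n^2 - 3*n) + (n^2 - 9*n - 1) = -9*n^2 - 12*n - 1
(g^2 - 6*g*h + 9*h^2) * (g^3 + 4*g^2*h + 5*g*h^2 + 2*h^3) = g^5 - 2*g^4*h - 10*g^3*h^2 + 8*g^2*h^3 + 33*g*h^4 + 18*h^5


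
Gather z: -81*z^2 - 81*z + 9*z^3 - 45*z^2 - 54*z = 9*z^3 - 126*z^2 - 135*z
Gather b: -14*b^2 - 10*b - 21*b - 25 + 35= -14*b^2 - 31*b + 10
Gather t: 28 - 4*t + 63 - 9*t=91 - 13*t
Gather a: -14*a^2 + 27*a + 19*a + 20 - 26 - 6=-14*a^2 + 46*a - 12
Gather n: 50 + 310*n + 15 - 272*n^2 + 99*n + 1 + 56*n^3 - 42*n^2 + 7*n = 56*n^3 - 314*n^2 + 416*n + 66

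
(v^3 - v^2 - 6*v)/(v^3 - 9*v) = (v + 2)/(v + 3)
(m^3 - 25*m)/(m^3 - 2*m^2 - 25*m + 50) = m/(m - 2)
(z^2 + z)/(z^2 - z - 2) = z/(z - 2)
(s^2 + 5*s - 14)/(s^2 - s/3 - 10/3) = 3*(s + 7)/(3*s + 5)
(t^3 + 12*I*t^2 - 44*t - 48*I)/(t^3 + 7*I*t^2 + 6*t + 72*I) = (t + 2*I)/(t - 3*I)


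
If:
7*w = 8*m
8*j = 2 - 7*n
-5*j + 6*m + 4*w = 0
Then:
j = 37*w/20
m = 7*w/8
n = 2/7 - 74*w/35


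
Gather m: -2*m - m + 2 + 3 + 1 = 6 - 3*m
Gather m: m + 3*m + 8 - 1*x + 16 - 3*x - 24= 4*m - 4*x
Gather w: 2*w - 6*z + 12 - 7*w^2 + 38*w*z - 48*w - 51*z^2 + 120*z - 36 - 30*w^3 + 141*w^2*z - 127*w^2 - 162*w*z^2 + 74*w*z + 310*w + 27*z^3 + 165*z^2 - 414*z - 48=-30*w^3 + w^2*(141*z - 134) + w*(-162*z^2 + 112*z + 264) + 27*z^3 + 114*z^2 - 300*z - 72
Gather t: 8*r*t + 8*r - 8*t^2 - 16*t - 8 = 8*r - 8*t^2 + t*(8*r - 16) - 8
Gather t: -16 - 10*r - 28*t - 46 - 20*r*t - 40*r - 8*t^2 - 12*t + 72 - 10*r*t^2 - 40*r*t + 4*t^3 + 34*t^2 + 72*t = -50*r + 4*t^3 + t^2*(26 - 10*r) + t*(32 - 60*r) + 10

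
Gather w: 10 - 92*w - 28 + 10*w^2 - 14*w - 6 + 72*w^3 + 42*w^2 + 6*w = 72*w^3 + 52*w^2 - 100*w - 24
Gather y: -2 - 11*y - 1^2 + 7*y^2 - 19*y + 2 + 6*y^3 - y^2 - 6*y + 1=6*y^3 + 6*y^2 - 36*y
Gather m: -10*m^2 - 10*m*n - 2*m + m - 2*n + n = -10*m^2 + m*(-10*n - 1) - n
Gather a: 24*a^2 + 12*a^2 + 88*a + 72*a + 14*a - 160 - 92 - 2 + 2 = 36*a^2 + 174*a - 252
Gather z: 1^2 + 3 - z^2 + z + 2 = -z^2 + z + 6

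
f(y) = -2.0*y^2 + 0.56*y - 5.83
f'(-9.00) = 36.56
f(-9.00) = -172.87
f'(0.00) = 0.56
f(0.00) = -5.83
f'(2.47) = -9.32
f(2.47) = -16.65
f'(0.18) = -0.16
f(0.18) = -5.79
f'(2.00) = -7.44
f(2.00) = -12.71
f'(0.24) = -0.40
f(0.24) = -5.81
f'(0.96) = -3.28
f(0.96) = -7.14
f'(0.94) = -3.20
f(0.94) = -7.07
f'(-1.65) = 7.16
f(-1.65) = -12.20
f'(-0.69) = 3.32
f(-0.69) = -7.17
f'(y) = 0.56 - 4.0*y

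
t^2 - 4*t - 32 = (t - 8)*(t + 4)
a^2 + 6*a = a*(a + 6)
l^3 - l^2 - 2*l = l*(l - 2)*(l + 1)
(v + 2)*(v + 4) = v^2 + 6*v + 8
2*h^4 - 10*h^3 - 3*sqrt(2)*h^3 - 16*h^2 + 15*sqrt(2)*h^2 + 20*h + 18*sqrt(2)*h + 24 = (h - 6)*(h - 2*sqrt(2))*(sqrt(2)*h + 1)*(sqrt(2)*h + sqrt(2))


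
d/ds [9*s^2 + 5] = 18*s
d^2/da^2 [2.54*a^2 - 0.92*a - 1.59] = 5.08000000000000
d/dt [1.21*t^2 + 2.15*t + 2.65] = 2.42*t + 2.15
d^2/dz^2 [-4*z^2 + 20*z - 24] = -8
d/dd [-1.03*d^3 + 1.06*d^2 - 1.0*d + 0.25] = -3.09*d^2 + 2.12*d - 1.0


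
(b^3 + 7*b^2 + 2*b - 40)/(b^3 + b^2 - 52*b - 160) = (b - 2)/(b - 8)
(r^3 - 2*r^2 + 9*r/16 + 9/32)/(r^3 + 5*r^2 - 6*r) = (32*r^3 - 64*r^2 + 18*r + 9)/(32*r*(r^2 + 5*r - 6))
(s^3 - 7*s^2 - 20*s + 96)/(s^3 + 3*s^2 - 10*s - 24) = (s - 8)/(s + 2)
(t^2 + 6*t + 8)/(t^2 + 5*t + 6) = (t + 4)/(t + 3)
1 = 1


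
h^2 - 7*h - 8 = (h - 8)*(h + 1)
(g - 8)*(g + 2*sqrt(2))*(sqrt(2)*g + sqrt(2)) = sqrt(2)*g^3 - 7*sqrt(2)*g^2 + 4*g^2 - 28*g - 8*sqrt(2)*g - 32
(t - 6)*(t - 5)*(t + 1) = t^3 - 10*t^2 + 19*t + 30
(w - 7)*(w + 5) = w^2 - 2*w - 35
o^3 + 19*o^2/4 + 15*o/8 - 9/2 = (o - 3/4)*(o + 3/2)*(o + 4)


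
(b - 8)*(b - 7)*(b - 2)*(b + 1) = b^4 - 16*b^3 + 69*b^2 - 26*b - 112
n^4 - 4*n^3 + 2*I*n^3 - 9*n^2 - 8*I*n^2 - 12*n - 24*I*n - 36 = (n - 6)*(n + 2)*(n - I)*(n + 3*I)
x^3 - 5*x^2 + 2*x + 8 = (x - 4)*(x - 2)*(x + 1)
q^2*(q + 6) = q^3 + 6*q^2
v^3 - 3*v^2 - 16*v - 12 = (v - 6)*(v + 1)*(v + 2)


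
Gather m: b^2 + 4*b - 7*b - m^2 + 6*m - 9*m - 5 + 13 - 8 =b^2 - 3*b - m^2 - 3*m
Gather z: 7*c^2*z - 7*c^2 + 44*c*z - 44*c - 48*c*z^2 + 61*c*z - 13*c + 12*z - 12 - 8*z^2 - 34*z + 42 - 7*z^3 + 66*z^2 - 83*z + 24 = -7*c^2 - 57*c - 7*z^3 + z^2*(58 - 48*c) + z*(7*c^2 + 105*c - 105) + 54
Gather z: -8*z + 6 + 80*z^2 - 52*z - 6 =80*z^2 - 60*z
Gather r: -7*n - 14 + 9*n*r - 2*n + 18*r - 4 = -9*n + r*(9*n + 18) - 18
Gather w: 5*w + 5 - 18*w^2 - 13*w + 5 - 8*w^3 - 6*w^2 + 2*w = -8*w^3 - 24*w^2 - 6*w + 10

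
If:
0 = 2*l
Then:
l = 0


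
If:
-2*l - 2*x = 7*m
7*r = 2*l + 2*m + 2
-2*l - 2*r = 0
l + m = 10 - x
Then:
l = 2/3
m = -4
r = -2/3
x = 40/3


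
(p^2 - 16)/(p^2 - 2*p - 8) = (p + 4)/(p + 2)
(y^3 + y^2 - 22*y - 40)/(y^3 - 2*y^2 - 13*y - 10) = (y + 4)/(y + 1)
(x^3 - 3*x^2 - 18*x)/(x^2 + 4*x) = (x^2 - 3*x - 18)/(x + 4)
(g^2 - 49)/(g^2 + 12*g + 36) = (g^2 - 49)/(g^2 + 12*g + 36)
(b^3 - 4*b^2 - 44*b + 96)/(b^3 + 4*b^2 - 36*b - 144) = (b^2 - 10*b + 16)/(b^2 - 2*b - 24)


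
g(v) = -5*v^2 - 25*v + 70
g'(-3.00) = 5.00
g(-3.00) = 100.00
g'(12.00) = -145.00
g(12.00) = -950.00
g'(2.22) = -47.20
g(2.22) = -10.14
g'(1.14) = -36.40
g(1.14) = 35.00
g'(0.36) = -28.60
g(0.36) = 60.35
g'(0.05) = -25.50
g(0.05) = 68.74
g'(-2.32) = -1.80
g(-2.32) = 101.09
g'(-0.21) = -22.90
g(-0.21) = 75.03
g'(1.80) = -43.00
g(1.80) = 8.80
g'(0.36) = -28.60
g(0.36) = 60.35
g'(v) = -10*v - 25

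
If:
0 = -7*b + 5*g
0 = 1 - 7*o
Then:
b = 5*g/7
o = 1/7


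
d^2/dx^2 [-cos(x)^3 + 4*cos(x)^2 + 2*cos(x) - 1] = -5*cos(x)/4 - 8*cos(2*x) + 9*cos(3*x)/4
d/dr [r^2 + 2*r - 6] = 2*r + 2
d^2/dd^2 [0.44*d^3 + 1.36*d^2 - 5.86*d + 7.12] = 2.64*d + 2.72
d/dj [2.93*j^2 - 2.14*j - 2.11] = 5.86*j - 2.14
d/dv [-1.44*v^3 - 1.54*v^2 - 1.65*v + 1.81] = -4.32*v^2 - 3.08*v - 1.65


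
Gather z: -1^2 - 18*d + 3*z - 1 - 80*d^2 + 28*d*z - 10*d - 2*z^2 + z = -80*d^2 - 28*d - 2*z^2 + z*(28*d + 4) - 2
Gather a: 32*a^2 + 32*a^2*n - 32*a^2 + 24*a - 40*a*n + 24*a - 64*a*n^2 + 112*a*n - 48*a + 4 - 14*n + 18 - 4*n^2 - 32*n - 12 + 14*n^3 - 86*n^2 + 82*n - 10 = 32*a^2*n + a*(-64*n^2 + 72*n) + 14*n^3 - 90*n^2 + 36*n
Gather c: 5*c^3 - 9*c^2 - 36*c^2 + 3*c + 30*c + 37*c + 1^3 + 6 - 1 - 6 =5*c^3 - 45*c^2 + 70*c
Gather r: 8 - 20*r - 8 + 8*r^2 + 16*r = 8*r^2 - 4*r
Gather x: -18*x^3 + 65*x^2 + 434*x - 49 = -18*x^3 + 65*x^2 + 434*x - 49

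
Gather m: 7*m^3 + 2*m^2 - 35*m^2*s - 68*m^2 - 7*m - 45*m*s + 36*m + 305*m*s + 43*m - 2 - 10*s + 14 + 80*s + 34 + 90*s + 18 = 7*m^3 + m^2*(-35*s - 66) + m*(260*s + 72) + 160*s + 64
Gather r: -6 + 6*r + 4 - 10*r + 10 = 8 - 4*r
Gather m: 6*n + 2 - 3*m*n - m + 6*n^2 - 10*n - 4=m*(-3*n - 1) + 6*n^2 - 4*n - 2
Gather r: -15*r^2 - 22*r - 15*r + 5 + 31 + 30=-15*r^2 - 37*r + 66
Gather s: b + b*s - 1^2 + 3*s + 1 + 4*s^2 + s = b + 4*s^2 + s*(b + 4)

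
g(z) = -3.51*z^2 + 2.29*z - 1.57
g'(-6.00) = 44.41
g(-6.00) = -141.67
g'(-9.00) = 65.47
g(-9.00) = -306.49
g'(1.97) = -11.54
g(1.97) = -10.68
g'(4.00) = -25.79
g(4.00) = -48.57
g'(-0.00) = 2.29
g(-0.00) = -1.57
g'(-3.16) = 24.47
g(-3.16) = -43.86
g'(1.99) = -11.68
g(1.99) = -10.91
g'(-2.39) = 19.07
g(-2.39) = -27.09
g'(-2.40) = 19.14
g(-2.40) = -27.28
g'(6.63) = -44.25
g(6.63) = -140.68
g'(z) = 2.29 - 7.02*z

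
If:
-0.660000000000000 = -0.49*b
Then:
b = 1.35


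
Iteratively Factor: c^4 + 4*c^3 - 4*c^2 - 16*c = (c - 2)*(c^3 + 6*c^2 + 8*c) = (c - 2)*(c + 2)*(c^2 + 4*c) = (c - 2)*(c + 2)*(c + 4)*(c)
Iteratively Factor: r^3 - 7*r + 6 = (r - 1)*(r^2 + r - 6) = (r - 1)*(r + 3)*(r - 2)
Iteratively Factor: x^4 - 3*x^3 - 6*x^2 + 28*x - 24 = (x - 2)*(x^3 - x^2 - 8*x + 12) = (x - 2)^2*(x^2 + x - 6) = (x - 2)^2*(x + 3)*(x - 2)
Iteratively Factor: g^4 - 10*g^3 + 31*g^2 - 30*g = (g - 5)*(g^3 - 5*g^2 + 6*g) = (g - 5)*(g - 3)*(g^2 - 2*g) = (g - 5)*(g - 3)*(g - 2)*(g)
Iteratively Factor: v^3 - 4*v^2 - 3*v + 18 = (v - 3)*(v^2 - v - 6) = (v - 3)*(v + 2)*(v - 3)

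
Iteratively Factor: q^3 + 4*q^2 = (q)*(q^2 + 4*q) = q*(q + 4)*(q)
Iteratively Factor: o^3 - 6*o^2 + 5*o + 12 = (o + 1)*(o^2 - 7*o + 12) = (o - 4)*(o + 1)*(o - 3)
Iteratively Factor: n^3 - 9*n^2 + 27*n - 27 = (n - 3)*(n^2 - 6*n + 9) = (n - 3)^2*(n - 3)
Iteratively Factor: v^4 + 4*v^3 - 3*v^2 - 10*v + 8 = (v + 4)*(v^3 - 3*v + 2) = (v - 1)*(v + 4)*(v^2 + v - 2) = (v - 1)^2*(v + 4)*(v + 2)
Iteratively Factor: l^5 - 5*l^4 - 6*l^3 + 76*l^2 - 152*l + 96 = (l - 3)*(l^4 - 2*l^3 - 12*l^2 + 40*l - 32) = (l - 3)*(l + 4)*(l^3 - 6*l^2 + 12*l - 8) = (l - 3)*(l - 2)*(l + 4)*(l^2 - 4*l + 4) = (l - 3)*(l - 2)^2*(l + 4)*(l - 2)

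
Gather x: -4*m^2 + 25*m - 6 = -4*m^2 + 25*m - 6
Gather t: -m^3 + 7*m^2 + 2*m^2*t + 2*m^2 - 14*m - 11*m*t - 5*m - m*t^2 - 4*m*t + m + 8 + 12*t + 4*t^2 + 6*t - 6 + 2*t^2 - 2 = -m^3 + 9*m^2 - 18*m + t^2*(6 - m) + t*(2*m^2 - 15*m + 18)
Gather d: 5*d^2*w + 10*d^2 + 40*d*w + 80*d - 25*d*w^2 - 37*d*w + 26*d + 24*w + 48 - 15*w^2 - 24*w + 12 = d^2*(5*w + 10) + d*(-25*w^2 + 3*w + 106) - 15*w^2 + 60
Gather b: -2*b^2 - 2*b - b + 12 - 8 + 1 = -2*b^2 - 3*b + 5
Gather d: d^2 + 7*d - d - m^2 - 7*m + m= d^2 + 6*d - m^2 - 6*m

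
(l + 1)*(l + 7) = l^2 + 8*l + 7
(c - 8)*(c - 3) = c^2 - 11*c + 24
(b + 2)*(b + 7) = b^2 + 9*b + 14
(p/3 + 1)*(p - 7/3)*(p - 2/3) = p^3/3 - 67*p/27 + 14/9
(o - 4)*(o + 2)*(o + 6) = o^3 + 4*o^2 - 20*o - 48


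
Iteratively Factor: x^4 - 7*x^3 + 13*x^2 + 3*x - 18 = (x - 3)*(x^3 - 4*x^2 + x + 6) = (x - 3)^2*(x^2 - x - 2) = (x - 3)^2*(x - 2)*(x + 1)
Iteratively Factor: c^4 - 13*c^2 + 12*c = (c + 4)*(c^3 - 4*c^2 + 3*c) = (c - 1)*(c + 4)*(c^2 - 3*c) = c*(c - 1)*(c + 4)*(c - 3)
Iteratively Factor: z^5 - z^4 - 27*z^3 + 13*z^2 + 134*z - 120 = (z - 2)*(z^4 + z^3 - 25*z^2 - 37*z + 60) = (z - 2)*(z + 3)*(z^3 - 2*z^2 - 19*z + 20) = (z - 2)*(z + 3)*(z + 4)*(z^2 - 6*z + 5) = (z - 2)*(z - 1)*(z + 3)*(z + 4)*(z - 5)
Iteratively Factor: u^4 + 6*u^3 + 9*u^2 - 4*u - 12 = (u - 1)*(u^3 + 7*u^2 + 16*u + 12) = (u - 1)*(u + 2)*(u^2 + 5*u + 6) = (u - 1)*(u + 2)^2*(u + 3)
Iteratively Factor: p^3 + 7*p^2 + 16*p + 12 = (p + 3)*(p^2 + 4*p + 4) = (p + 2)*(p + 3)*(p + 2)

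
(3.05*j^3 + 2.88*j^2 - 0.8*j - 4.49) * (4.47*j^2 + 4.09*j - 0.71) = 13.6335*j^5 + 25.3481*j^4 + 6.0377*j^3 - 25.3871*j^2 - 17.7961*j + 3.1879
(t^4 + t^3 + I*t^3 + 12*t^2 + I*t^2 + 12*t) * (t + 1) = t^5 + 2*t^4 + I*t^4 + 13*t^3 + 2*I*t^3 + 24*t^2 + I*t^2 + 12*t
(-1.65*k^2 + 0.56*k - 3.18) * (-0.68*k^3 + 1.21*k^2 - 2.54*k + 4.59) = 1.122*k^5 - 2.3773*k^4 + 7.031*k^3 - 12.8437*k^2 + 10.6476*k - 14.5962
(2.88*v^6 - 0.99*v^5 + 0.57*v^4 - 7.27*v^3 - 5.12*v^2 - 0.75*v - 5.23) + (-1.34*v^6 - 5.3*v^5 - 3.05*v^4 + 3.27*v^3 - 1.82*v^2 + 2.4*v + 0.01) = 1.54*v^6 - 6.29*v^5 - 2.48*v^4 - 4.0*v^3 - 6.94*v^2 + 1.65*v - 5.22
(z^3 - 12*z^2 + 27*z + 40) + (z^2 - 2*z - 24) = z^3 - 11*z^2 + 25*z + 16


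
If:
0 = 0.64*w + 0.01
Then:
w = -0.02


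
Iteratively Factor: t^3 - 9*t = (t)*(t^2 - 9) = t*(t + 3)*(t - 3)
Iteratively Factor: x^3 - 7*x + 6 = (x - 2)*(x^2 + 2*x - 3) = (x - 2)*(x - 1)*(x + 3)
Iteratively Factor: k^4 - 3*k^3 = (k)*(k^3 - 3*k^2) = k^2*(k^2 - 3*k) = k^2*(k - 3)*(k)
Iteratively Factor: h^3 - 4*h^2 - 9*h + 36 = (h - 3)*(h^2 - h - 12) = (h - 4)*(h - 3)*(h + 3)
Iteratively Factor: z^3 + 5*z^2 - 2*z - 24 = (z - 2)*(z^2 + 7*z + 12) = (z - 2)*(z + 4)*(z + 3)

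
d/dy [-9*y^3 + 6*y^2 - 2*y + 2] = -27*y^2 + 12*y - 2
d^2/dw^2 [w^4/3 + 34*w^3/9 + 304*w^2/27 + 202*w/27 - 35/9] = 4*w^2 + 68*w/3 + 608/27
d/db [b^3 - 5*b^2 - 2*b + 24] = 3*b^2 - 10*b - 2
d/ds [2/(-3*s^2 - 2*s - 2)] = 4*(3*s + 1)/(3*s^2 + 2*s + 2)^2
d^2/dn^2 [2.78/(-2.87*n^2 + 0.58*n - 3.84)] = (45.797164*n^2 - 9.255176*n - 2.78*(5.74*n - 0.58)*(11.48*n - 1.16) + 61.275648)/(2.87*n^2 - 0.58*n + 3.84)^3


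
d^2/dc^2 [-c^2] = -2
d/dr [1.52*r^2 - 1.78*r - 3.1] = 3.04*r - 1.78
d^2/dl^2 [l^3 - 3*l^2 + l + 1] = 6*l - 6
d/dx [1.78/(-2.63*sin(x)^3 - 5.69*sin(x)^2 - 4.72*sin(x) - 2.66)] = (14.0442*sin(x)^2 + 20.2564*sin(x) + 8.4016)*cos(x)/(2.63*sin(x)^3 + 5.69*sin(x)^2 + 4.72*sin(x) + 2.66)^2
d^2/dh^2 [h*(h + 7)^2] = 6*h + 28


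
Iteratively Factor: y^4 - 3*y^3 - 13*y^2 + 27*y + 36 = (y - 4)*(y^3 + y^2 - 9*y - 9) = (y - 4)*(y - 3)*(y^2 + 4*y + 3) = (y - 4)*(y - 3)*(y + 3)*(y + 1)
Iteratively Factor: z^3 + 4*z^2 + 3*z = (z + 3)*(z^2 + z) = (z + 1)*(z + 3)*(z)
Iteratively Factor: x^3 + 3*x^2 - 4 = (x + 2)*(x^2 + x - 2) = (x + 2)^2*(x - 1)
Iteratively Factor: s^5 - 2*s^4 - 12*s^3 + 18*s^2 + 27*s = (s - 3)*(s^4 + s^3 - 9*s^2 - 9*s) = (s - 3)^2*(s^3 + 4*s^2 + 3*s) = s*(s - 3)^2*(s^2 + 4*s + 3) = s*(s - 3)^2*(s + 3)*(s + 1)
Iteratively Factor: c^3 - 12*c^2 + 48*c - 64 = (c - 4)*(c^2 - 8*c + 16) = (c - 4)^2*(c - 4)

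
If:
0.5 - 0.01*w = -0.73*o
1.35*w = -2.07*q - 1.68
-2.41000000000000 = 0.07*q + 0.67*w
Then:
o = -0.74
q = 1.65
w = -3.77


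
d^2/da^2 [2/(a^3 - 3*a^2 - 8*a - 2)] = 4*(3*(1 - a)*(-a^3 + 3*a^2 + 8*a + 2) - (-3*a^2 + 6*a + 8)^2)/(-a^3 + 3*a^2 + 8*a + 2)^3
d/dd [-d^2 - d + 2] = -2*d - 1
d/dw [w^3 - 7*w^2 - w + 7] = 3*w^2 - 14*w - 1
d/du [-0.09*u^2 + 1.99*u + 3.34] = 1.99 - 0.18*u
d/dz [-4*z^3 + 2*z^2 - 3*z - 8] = -12*z^2 + 4*z - 3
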